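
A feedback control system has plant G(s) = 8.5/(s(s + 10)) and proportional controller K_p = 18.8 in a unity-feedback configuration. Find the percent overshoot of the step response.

Closed-loop characteristic equation: s² + 10s + 159.8 = 0, so ω_n = 12.64 rad/s and ζ = 10/(2·12.64) = 0.3955.
%OS = 100·exp(−πζ/√(1−ζ²)) = 100·exp(−π·0.3955/√0.8436) = 25.8%.

25.8%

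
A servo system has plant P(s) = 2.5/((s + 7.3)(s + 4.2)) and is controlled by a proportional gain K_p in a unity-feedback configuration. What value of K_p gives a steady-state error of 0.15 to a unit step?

K_p = 69.5

For a type-0 loop with proportional control, e_ss = 1/(1 + K_p·P(0)).
P(0) = 0.08154. Require 1/(1 + K_p·0.08154) = 0.15, so 1 + 0.08154·K_p = 6.667.
K_p = (6.667 − 1)/0.08154 = 69.5.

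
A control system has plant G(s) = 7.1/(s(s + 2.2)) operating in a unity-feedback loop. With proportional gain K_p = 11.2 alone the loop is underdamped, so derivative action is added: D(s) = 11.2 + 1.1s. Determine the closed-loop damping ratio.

ζ = 0.561

Forward path: (11.2 + 1.1s)·7.1/(s(s+2.2)). The closed-loop characteristic equation is s² + (2.2 + 7.1·1.1)s + 7.1·11.2 = 0.
That is s² + 10.01s + 79.52 = 0, so ω_n = 8.917 rad/s and ζ = 10.01/(2·8.917) = 0.5613.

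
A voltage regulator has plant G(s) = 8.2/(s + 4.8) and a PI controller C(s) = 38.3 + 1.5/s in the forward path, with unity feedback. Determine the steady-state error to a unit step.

The open loop C(s)G(s) has a pole at the origin (type 1), so the static position error constant is infinite and e_ss = 1/(1+∞) = 0.

0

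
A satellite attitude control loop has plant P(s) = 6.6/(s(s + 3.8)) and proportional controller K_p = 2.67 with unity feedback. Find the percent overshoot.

Closed-loop characteristic equation: s² + 3.8s + 17.62 = 0, so ω_n = 4.198 rad/s and ζ = 3.8/(2·4.198) = 0.4526.
%OS = 100·exp(−πζ/√(1−ζ²)) = 100·exp(−π·0.4526/√0.7951) = 20.3%.

20.3%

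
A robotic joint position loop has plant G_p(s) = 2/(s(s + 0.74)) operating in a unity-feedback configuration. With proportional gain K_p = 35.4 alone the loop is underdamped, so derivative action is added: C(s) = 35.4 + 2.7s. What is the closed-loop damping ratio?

Forward path: (35.4 + 2.7s)·2/(s(s+0.74)). The closed-loop characteristic equation is s² + (0.74 + 2·2.7)s + 2·35.4 = 0.
That is s² + 6.14s + 70.8 = 0, so ω_n = 8.414 rad/s and ζ = 6.14/(2·8.414) = 0.3649.

ζ = 0.365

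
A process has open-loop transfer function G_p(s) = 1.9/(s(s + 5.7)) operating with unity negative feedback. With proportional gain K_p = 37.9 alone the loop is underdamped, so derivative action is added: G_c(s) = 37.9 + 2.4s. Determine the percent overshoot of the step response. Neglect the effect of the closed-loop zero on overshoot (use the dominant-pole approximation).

9.22%

Forward path: (37.9 + 2.4s)·1.9/(s(s+5.7)). The closed-loop characteristic equation is s² + (5.7 + 1.9·2.4)s + 1.9·37.9 = 0.
That is s² + 10.26s + 72.01 = 0, so ω_n = 8.486 rad/s and ζ = 10.26/(2·8.486) = 0.6045.
%OS = 100·exp(−πζ/√(1−ζ²)) = 9.22%.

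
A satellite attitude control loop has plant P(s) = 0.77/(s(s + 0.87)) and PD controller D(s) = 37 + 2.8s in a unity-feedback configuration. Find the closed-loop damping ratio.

Forward path: (37 + 2.8s)·0.77/(s(s+0.87)). The closed-loop characteristic equation is s² + (0.87 + 0.77·2.8)s + 0.77·37 = 0.
That is s² + 3.026s + 28.49 = 0, so ω_n = 5.338 rad/s and ζ = 3.026/(2·5.338) = 0.2835.

ζ = 0.283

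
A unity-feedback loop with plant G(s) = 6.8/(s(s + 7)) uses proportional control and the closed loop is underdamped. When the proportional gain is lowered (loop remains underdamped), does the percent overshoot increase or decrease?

decrease

ζ = 7/(2√(6.8K_p)) rises as K_p falls; higher damping means less overshoot.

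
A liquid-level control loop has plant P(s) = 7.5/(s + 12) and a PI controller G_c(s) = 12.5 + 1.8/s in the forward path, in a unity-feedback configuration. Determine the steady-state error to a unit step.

0

The open loop G_c(s)P(s) has a pole at the origin (type 1), so the static position error constant is infinite and e_ss = 1/(1+∞) = 0.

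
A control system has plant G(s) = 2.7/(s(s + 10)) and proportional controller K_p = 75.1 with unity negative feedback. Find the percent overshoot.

The closed-loop denominator s² + 10s + 202.8 gives ω_n = √202.8 = 14.24 and ζ = 10/(2ω_n) = 0.3511.
%OS = 100·exp(−πζ/√(1−ζ²)) = 100·exp(−π·0.3511/√0.8767) = 30.8%.

30.8%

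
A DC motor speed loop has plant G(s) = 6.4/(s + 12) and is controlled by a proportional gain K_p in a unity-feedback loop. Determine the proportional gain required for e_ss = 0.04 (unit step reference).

For a type-0 loop with proportional control, e_ss = 1/(1 + K_p·G(0)).
G(0) = 0.5333. Require 1/(1 + K_p·0.5333) = 0.04, so 1 + 0.5333·K_p = 25.
K_p = (25 − 1)/0.5333 = 45.

K_p = 45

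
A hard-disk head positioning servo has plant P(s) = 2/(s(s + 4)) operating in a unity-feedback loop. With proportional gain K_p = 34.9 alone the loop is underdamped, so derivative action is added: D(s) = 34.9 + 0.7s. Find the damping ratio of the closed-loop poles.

Forward path: (34.9 + 0.7s)·2/(s(s+4)). The closed-loop characteristic equation is s² + (4 + 2·0.7)s + 2·34.9 = 0.
That is s² + 5.4s + 69.8 = 0, so ω_n = 8.355 rad/s and ζ = 5.4/(2·8.355) = 0.3232.

ζ = 0.323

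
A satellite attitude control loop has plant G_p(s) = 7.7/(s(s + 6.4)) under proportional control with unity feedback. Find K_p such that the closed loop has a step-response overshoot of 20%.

K_p = 6.4

From %OS = 100·exp(−πζ/√(1−ζ²)) = 20%, ζ = −ln(0.2)/√(π²+ln²(0.2)) = 0.4559.
Characteristic equation s² + 6.4s + 7.7K_p = 0 gives ζ = 6.4/(2√(7.7K_p)).
Setting ζ = 0.4559: √(7.7K_p) = 6.4/(2·0.4559) = 7.018, so K_p = 49.26/7.7 = 6.4.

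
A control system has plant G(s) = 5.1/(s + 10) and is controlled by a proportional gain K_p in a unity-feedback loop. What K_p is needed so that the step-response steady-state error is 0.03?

K_p = 63.4

The loop is type 0, so e_ss(step) = 1/(1 + K_pos) with K_pos = K_p·G(0).
G(0) = 0.51. Require 1/(1 + K_p·0.51) = 0.03, so 1 + 0.51·K_p = 33.33.
K_p = (33.33 − 1)/0.51 = 63.4.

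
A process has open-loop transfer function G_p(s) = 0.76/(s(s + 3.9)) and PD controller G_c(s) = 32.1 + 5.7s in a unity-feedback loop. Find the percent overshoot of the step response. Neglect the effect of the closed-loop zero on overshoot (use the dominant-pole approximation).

Forward path: (32.1 + 5.7s)·0.76/(s(s+3.9)). The closed-loop characteristic equation is s² + (3.9 + 0.76·5.7)s + 0.76·32.1 = 0.
That is s² + 8.232s + 24.4 = 0, so ω_n = 4.939 rad/s and ζ = 8.232/(2·4.939) = 0.8333.
%OS = 100·exp(−πζ/√(1−ζ²)) = 0.877%.

0.877%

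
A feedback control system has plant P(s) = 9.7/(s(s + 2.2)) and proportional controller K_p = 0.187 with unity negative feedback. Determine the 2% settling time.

T_s ≈ 3.64 s

Closed-loop characteristic equation: s² + 2.2s + 1.814 = 0, so ω_n = 1.347 rad/s and ζ = 2.2/(2·1.347) = 0.8167.
2% settling time T_s ≈ 4/(ζω_n) = 4/1.1 = 3.64 s.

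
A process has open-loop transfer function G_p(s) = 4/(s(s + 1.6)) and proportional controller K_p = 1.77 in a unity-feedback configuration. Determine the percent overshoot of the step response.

The closed-loop denominator s² + 1.6s + 7.08 gives ω_n = √7.08 = 2.661 and ζ = 1.6/(2ω_n) = 0.3007.
%OS = 100·exp(−πζ/√(1−ζ²)) = 100·exp(−π·0.3007/√0.9096) = 37.1%.

37.1%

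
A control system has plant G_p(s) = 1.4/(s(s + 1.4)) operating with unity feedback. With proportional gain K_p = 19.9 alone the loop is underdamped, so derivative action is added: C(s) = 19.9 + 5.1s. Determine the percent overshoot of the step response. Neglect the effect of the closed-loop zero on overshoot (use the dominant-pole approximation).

1.33%

Forward path: (19.9 + 5.1s)·1.4/(s(s+1.4)). The closed-loop characteristic equation is s² + (1.4 + 1.4·5.1)s + 1.4·19.9 = 0.
That is s² + 8.54s + 27.86 = 0, so ω_n = 5.278 rad/s and ζ = 8.54/(2·5.278) = 0.809.
%OS = 100·exp(−πζ/√(1−ζ²)) = 1.33%.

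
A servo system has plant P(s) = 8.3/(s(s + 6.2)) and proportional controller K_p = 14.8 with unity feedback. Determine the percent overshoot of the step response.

From 1 + K_pP(s) = 0: s² + 6.2s + 122.8 = 0 ⇒ ω_n = 11.08, ζ = 0.2797.
%OS = 100·exp(−πζ/√(1−ζ²)) = 100·exp(−π·0.2797/√0.9218) = 40%.

40%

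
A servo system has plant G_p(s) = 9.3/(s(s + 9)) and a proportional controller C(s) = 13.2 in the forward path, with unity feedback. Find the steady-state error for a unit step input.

0

The open loop C(s)G_p(s) has a pole at the origin (type 1), so the static position error constant is infinite and e_ss = 1/(1+∞) = 0.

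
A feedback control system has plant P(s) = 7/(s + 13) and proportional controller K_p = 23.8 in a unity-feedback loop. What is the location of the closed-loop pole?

Closed-loop transfer function: T(s) = K_p·P(s)/(1 + K_p·P(s)) = 166.6/(s + 13 + 166.6) = 166.6/(s + 179.6).
The closed-loop pole is at s = −179.6.

s = -179.6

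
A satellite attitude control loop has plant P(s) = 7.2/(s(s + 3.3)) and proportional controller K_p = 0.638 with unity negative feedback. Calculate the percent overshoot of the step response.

From 1 + K_pP(s) = 0: s² + 3.3s + 4.594 = 0 ⇒ ω_n = 2.143, ζ = 0.7699.
%OS = 100·exp(−πζ/√(1−ζ²)) = 100·exp(−π·0.7699/√0.4073) = 2.26%.

2.26%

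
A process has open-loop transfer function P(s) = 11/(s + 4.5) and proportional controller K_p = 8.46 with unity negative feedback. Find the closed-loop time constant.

Closed-loop transfer function: T(s) = K_p·P(s)/(1 + K_p·P(s)) = 93.06/(s + 4.5 + 93.06) = 93.06/(s + 97.56).
Time constant τ = 1/97.56 = 0.0103 s.

τ = 0.0103 s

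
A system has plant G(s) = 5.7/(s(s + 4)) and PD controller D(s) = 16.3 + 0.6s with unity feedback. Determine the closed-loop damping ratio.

ζ = 0.385

Forward path: (16.3 + 0.6s)·5.7/(s(s+4)). The closed-loop characteristic equation is s² + (4 + 5.7·0.6)s + 5.7·16.3 = 0.
That is s² + 7.42s + 92.91 = 0, so ω_n = 9.639 rad/s and ζ = 7.42/(2·9.639) = 0.3849.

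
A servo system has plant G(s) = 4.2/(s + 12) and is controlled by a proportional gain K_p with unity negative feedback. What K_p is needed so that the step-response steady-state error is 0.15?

Steady-state error for a unit step on this type-0 loop is 1/(1 + K_p·G(0)).
G(0) = 0.35. Require 1/(1 + K_p·0.35) = 0.15, so 1 + 0.35·K_p = 6.667.
K_p = (6.667 − 1)/0.35 = 16.2.

K_p = 16.2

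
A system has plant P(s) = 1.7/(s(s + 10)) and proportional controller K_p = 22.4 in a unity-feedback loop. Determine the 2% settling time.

The closed-loop denominator s² + 10s + 38.08 gives ω_n = √38.08 = 6.171 and ζ = 10/(2ω_n) = 0.8103.
2% settling time T_s ≈ 4/(ζω_n) = 4/5 = 0.8 s.

T_s ≈ 0.8 s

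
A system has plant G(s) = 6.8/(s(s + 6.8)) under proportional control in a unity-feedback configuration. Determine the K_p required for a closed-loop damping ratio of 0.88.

K_p = 2.2

Closed-loop characteristic equation: s² + 6.8s + K_p·6.8 = 0.
So ω_n = √(6.8K_p) and 2ζω_n = 6.8, giving ζ = 6.8/(2√(6.8K_p)).
Setting ζ = 0.88: √(6.8K_p) = 6.8/(2·0.88) = 3.864, so K_p = 14.93/6.8 = 2.2.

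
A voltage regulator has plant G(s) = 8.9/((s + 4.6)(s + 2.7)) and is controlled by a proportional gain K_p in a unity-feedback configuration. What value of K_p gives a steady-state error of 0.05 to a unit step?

K_p = 26.5

The loop is type 0, so e_ss(step) = 1/(1 + K_pos) with K_pos = K_p·G(0).
G(0) = 0.7166. Require 1/(1 + K_p·0.7166) = 0.05, so 1 + 0.7166·K_p = 20.
K_p = (20 − 1)/0.7166 = 26.5.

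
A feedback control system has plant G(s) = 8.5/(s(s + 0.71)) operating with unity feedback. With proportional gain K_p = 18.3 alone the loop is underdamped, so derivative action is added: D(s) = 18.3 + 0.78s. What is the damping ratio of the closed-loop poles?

Forward path: (18.3 + 0.78s)·8.5/(s(s+0.71)). The closed-loop characteristic equation is s² + (0.71 + 8.5·0.78)s + 8.5·18.3 = 0.
That is s² + 7.34s + 155.6 = 0, so ω_n = 12.47 rad/s and ζ = 7.34/(2·12.47) = 0.2943.

ζ = 0.294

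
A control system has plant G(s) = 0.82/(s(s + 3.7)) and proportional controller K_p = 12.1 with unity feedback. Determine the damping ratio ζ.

The closed-loop denominator is s(s+3.7) + 12.1·0.82 = s² + 3.7s + 9.922.
Matching s² + 2ζω_n s + ω_n²: ω_n = √9.922 = 3.15 rad/s and 2ζω_n = 3.7, so ζ = 3.7/(2·3.15) = 0.587.

ζ = 0.587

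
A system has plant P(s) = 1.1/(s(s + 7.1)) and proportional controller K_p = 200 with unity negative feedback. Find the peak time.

T_p = 0.218 s

From 1 + K_pP(s) = 0: s² + 7.1s + 220 = 0 ⇒ ω_n = 14.83, ζ = 0.2393.
Damped frequency ω_d = ω_n√(1−ζ²) = 14.4 rad/s, so peak time T_p = π/ω_d = 0.218 s.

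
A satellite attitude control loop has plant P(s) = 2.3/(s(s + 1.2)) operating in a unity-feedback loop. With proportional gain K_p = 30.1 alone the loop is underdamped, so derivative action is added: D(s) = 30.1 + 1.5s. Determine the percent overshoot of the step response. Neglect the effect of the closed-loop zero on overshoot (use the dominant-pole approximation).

40.1%

Forward path: (30.1 + 1.5s)·2.3/(s(s+1.2)). The closed-loop characteristic equation is s² + (1.2 + 2.3·1.5)s + 2.3·30.1 = 0.
That is s² + 4.65s + 69.23 = 0, so ω_n = 8.32 rad/s and ζ = 4.65/(2·8.32) = 0.2794.
%OS = 100·exp(−πζ/√(1−ζ²)) = 40.1%.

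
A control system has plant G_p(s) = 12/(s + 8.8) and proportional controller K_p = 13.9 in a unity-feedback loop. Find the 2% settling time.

Closed-loop transfer function: T(s) = K_p·G_p(s)/(1 + K_p·G_p(s)) = 166.8/(s + 8.8 + 166.8) = 166.8/(s + 175.6).
Time constant τ = 1/175.6 = 0.005695 s, so the 2% settling time is about 4τ = 0.0228 s.

T_s ≈ 0.0228 s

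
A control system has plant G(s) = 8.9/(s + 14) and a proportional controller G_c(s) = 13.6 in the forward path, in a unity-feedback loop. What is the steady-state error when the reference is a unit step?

The loop is type 0. Static position error constant K_pos = G_c(0)·G(0) = 13.6·0.6357 = 8.646.
Steady-state error to a unit step: e_ss = 1/(1+K_pos) = 1/9.646 = 0.104.

0.104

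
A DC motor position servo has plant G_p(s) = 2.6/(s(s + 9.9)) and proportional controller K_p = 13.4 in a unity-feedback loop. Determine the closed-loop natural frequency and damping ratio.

ω_n = 5.9 rad/s, ζ = 0.839

1 + K_p·G_p(s) = 0 gives s² + 9.9s + 34.84 = 0.
Matching s² + 2ζω_n s + ω_n²: ω_n = √34.84 = 5.903 rad/s and 2ζω_n = 9.9, so ζ = 9.9/(2·5.903) = 0.839.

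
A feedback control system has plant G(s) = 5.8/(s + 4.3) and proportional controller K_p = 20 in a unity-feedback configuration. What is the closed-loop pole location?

Closed-loop transfer function: T(s) = K_p·G(s)/(1 + K_p·G(s)) = 116/(s + 4.3 + 116) = 116/(s + 120.3).
The closed-loop pole is at s = −120.3.

s = -120.3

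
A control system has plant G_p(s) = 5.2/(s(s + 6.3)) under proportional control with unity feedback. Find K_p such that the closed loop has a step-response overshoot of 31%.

From %OS = 100·exp(−πζ/√(1−ζ²)) = 31%, ζ = −ln(0.31)/√(π²+ln²(0.31)) = 0.3493.
Characteristic equation s² + 6.3s + 5.2K_p = 0 gives ζ = 6.3/(2√(5.2K_p)).
Setting ζ = 0.3493: √(5.2K_p) = 6.3/(2·0.3493) = 9.018, so K_p = 81.32/5.2 = 15.6.

K_p = 15.6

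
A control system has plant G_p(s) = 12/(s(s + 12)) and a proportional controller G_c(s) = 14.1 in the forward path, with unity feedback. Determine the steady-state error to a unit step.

0

The open loop G_c(s)G_p(s) has a pole at the origin (type 1), so the static position error constant is infinite and e_ss = 1/(1+∞) = 0.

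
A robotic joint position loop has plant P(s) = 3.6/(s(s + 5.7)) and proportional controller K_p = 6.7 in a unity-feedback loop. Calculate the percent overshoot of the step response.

10.7%

Closed-loop characteristic equation: s² + 5.7s + 24.12 = 0, so ω_n = 4.911 rad/s and ζ = 5.7/(2·4.911) = 0.5803.
%OS = 100·exp(−πζ/√(1−ζ²)) = 100·exp(−π·0.5803/√0.6632) = 10.7%.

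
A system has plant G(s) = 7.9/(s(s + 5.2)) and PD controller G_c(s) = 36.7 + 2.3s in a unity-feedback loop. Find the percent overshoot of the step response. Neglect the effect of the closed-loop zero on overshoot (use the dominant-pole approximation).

Forward path: (36.7 + 2.3s)·7.9/(s(s+5.2)). The closed-loop characteristic equation is s² + (5.2 + 7.9·2.3)s + 7.9·36.7 = 0.
That is s² + 23.37s + 289.9 = 0, so ω_n = 17.03 rad/s and ζ = 23.37/(2·17.03) = 0.6862.
%OS = 100·exp(−πζ/√(1−ζ²)) = 5.16%.

5.16%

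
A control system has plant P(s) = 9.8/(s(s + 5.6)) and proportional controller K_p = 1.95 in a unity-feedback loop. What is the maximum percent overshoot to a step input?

Closed-loop characteristic equation: s² + 5.6s + 19.11 = 0, so ω_n = 4.371 rad/s and ζ = 5.6/(2·4.371) = 0.6405.
%OS = 100·exp(−πζ/√(1−ζ²)) = 100·exp(−π·0.6405/√0.5897) = 7.28%.

7.28%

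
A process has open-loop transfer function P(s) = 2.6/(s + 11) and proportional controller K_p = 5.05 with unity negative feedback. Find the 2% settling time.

T_s ≈ 0.166 s

Closed-loop transfer function: T(s) = K_p·P(s)/(1 + K_p·P(s)) = 13.13/(s + 11 + 13.13) = 13.13/(s + 24.13).
Time constant τ = 1/24.13 = 0.04144 s, so the 2% settling time is about 4τ = 0.166 s.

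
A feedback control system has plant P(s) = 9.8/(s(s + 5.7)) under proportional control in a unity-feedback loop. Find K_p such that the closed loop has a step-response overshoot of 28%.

From %OS = 100·exp(−πζ/√(1−ζ²)) = 28%, ζ = −ln(0.28)/√(π²+ln²(0.28)) = 0.3755.
Characteristic equation s² + 5.7s + 9.8K_p = 0 gives ζ = 5.7/(2√(9.8K_p)).
Setting ζ = 0.3755: √(9.8K_p) = 5.7/(2·0.3755) = 7.589, so K_p = 57.59/9.8 = 5.88.

K_p = 5.88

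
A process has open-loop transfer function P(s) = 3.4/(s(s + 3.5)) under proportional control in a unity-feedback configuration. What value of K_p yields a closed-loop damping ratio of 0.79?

Closed-loop characteristic equation: s² + 3.5s + K_p·3.4 = 0.
So ω_n = √(3.4K_p) and 2ζω_n = 3.5, giving ζ = 3.5/(2√(3.4K_p)).
Setting ζ = 0.79: √(3.4K_p) = 3.5/(2·0.79) = 2.215, so K_p = 4.907/3.4 = 1.44.

K_p = 1.44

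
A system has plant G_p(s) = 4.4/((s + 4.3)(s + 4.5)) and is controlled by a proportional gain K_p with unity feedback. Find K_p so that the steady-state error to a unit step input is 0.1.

K_p = 39.6

Steady-state error for a unit step on this type-0 loop is 1/(1 + K_p·G_p(0)).
G_p(0) = 0.2274. Require 1/(1 + K_p·0.2274) = 0.1, so 1 + 0.2274·K_p = 10.
K_p = (10 − 1)/0.2274 = 39.6.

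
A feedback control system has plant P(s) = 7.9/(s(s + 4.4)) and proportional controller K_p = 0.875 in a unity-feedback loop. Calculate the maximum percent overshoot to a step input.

Closed-loop characteristic equation: s² + 4.4s + 6.913 = 0, so ω_n = 2.629 rad/s and ζ = 4.4/(2·2.629) = 0.8368.
%OS = 100·exp(−πζ/√(1−ζ²)) = 100·exp(−π·0.8368/√0.2998) = 0.822%.

0.822%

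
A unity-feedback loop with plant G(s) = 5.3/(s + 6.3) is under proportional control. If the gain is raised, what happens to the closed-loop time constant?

decrease

The closed-loop bandwidth 6.3+K_p·5.3 grows with K_p, so τ shrinks.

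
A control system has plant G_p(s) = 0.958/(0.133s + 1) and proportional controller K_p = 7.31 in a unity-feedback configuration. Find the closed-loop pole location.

s = -60.17

Closed loop: T(s) = K_p·G_p/(1+K_p·G_p) = 7.003/(0.133s + 1 + 7.003), with pole at s = −(1 + 7.003)/0.133 = −60.17.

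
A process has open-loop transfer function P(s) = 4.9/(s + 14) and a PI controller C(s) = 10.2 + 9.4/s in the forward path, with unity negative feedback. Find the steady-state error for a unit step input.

The open loop C(s)P(s) has a pole at the origin (type 1), so the static position error constant is infinite and e_ss = 1/(1+∞) = 0.

0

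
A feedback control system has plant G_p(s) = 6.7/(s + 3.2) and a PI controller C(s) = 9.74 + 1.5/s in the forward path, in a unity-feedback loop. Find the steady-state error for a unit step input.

The open loop C(s)G_p(s) has a pole at the origin (type 1), so the static position error constant is infinite and e_ss = 1/(1+∞) = 0.

0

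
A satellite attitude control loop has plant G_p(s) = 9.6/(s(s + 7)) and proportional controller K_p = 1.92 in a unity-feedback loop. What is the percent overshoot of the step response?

1.2%

From 1 + K_pG_p(s) = 0: s² + 7s + 18.43 = 0 ⇒ ω_n = 4.293, ζ = 0.8152.
%OS = 100·exp(−πζ/√(1−ζ²)) = 100·exp(−π·0.8152/√0.3354) = 1.2%.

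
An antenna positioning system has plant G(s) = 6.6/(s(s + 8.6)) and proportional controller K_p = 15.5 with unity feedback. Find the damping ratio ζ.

With unity feedback the closed-loop characteristic equation is s² + 8.6s + 15.5·6.6 = s² + 8.6s + 102.3 = 0.
So ω_n² = 102.3 ⇒ ω_n = 10.11 rad/s, and ζ = 8.6/(2ω_n) = 0.425.

ζ = 0.425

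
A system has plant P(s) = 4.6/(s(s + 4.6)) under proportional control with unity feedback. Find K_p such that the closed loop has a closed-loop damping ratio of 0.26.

K_p = 17

Closed-loop characteristic equation: s² + 4.6s + K_p·4.6 = 0.
So ω_n = √(4.6K_p) and 2ζω_n = 4.6, giving ζ = 4.6/(2√(4.6K_p)).
Setting ζ = 0.26: √(4.6K_p) = 4.6/(2·0.26) = 8.846, so K_p = 78.25/4.6 = 17.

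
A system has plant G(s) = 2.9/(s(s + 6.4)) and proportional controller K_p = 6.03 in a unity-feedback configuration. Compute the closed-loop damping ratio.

The closed-loop denominator is s(s+6.4) + 6.03·2.9 = s² + 6.4s + 17.49.
So ω_n² = 17.49 ⇒ ω_n = 4.182 rad/s, and ζ = 6.4/(2ω_n) = 0.765.

ζ = 0.765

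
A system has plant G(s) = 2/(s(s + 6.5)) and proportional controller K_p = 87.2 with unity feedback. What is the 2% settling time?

T_s ≈ 1.23 s

Closed-loop characteristic equation: s² + 6.5s + 174.4 = 0, so ω_n = 13.21 rad/s and ζ = 6.5/(2·13.21) = 0.2461.
2% settling time T_s ≈ 4/(ζω_n) = 4/3.25 = 1.23 s.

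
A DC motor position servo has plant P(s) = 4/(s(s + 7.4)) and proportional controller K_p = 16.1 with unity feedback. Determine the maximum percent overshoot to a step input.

19.5%

From 1 + K_pP(s) = 0: s² + 7.4s + 64.4 = 0 ⇒ ω_n = 8.025, ζ = 0.4611.
%OS = 100·exp(−πζ/√(1−ζ²)) = 100·exp(−π·0.4611/√0.7874) = 19.5%.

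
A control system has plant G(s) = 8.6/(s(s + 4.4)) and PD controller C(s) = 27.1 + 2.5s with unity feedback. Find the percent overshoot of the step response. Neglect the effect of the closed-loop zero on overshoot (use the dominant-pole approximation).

Forward path: (27.1 + 2.5s)·8.6/(s(s+4.4)). The closed-loop characteristic equation is s² + (4.4 + 8.6·2.5)s + 8.6·27.1 = 0.
That is s² + 25.9s + 233.1 = 0, so ω_n = 15.27 rad/s and ζ = 25.9/(2·15.27) = 0.8483.
%OS = 100·exp(−πζ/√(1−ζ²)) = 0.652%.

0.652%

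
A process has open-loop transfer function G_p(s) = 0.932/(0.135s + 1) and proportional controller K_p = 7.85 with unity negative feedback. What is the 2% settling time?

Closed loop: T(s) = K_p·G_p/(1+K_p·G_p) = 7.316/(0.135s + 1 + 7.316), with pole at s = −(1 + 7.316)/0.135 = −61.6.
τ = 1/61.6 = 0.01623 s, so 2% settling time ≈ 4τ = 0.0649 s.

T_s ≈ 0.0649 s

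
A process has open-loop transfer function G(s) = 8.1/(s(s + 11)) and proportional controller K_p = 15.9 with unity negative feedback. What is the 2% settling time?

From 1 + K_pG(s) = 0: s² + 11s + 128.8 = 0 ⇒ ω_n = 11.35, ζ = 0.4846.
2% settling time T_s ≈ 4/(ζω_n) = 4/5.5 = 0.727 s.

T_s ≈ 0.727 s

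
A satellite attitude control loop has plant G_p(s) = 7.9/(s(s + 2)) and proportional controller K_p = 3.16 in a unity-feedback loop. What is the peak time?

T_p = 0.642 s

The closed-loop denominator s² + 2s + 24.96 gives ω_n = √24.96 = 4.996 and ζ = 2/(2ω_n) = 0.2001.
Damped frequency ω_d = ω_n√(1−ζ²) = 4.895 rad/s, so peak time T_p = π/ω_d = 0.642 s.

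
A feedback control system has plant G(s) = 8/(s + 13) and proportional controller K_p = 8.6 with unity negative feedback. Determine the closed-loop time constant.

Closed-loop transfer function: T(s) = K_p·G(s)/(1 + K_p·G(s)) = 68.8/(s + 13 + 68.8) = 68.8/(s + 81.8).
Time constant τ = 1/81.8 = 0.0122 s.

τ = 0.0122 s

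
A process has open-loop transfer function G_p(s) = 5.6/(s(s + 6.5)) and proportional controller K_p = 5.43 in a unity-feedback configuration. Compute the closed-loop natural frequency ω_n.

ω_n = 5.51 rad/s

1 + K_p·G_p(s) = 0 gives s² + 6.5s + 30.41 = 0.
So ω_n² = 30.41 ⇒ ω_n = 5.514 rad/s, and ζ = 6.5/(2ω_n) = 0.589.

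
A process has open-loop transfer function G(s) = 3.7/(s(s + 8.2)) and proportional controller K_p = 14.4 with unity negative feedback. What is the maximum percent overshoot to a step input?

11.8%

Closed-loop characteristic equation: s² + 8.2s + 53.28 = 0, so ω_n = 7.299 rad/s and ζ = 8.2/(2·7.299) = 0.5617.
%OS = 100·exp(−πζ/√(1−ζ²)) = 100·exp(−π·0.5617/√0.6845) = 11.8%.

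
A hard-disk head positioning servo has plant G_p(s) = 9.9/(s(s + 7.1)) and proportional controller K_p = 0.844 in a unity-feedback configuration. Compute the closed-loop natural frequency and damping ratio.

ω_n = 2.89 rad/s, ζ = 1.23

With unity feedback the closed-loop characteristic equation is s² + 7.1s + 0.844·9.9 = s² + 7.1s + 8.356 = 0.
So ω_n² = 8.356 ⇒ ω_n = 2.891 rad/s, and ζ = 7.1/(2ω_n) = 1.23.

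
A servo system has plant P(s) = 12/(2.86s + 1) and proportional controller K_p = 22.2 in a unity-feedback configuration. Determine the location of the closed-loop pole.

Closed loop: T(s) = K_p·P/(1+K_p·P) = 266.4/(2.86s + 1 + 266.4), with pole at s = −(1 + 266.4)/2.86 = −93.5.

s = -93.5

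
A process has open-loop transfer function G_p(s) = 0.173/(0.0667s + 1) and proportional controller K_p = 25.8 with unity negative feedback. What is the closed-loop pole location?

s = -81.91

Closed loop: T(s) = K_p·G_p/(1+K_p·G_p) = 4.463/(0.0667s + 1 + 4.463), with pole at s = −(1 + 4.463)/0.0667 = −81.91.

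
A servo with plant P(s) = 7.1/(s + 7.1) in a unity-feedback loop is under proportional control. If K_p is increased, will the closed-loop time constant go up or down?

Closed-loop pole is at s = −(7.1+K_p·7.1); larger K_p moves it further left, so τ = 1/(7.1+K_p·7.1) decreases.

decrease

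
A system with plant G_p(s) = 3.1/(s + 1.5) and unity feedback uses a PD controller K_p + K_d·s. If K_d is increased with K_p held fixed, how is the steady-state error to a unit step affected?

unchanged

At s = 0 the derivative term contributes nothing: C(0) = K_p regardless of K_d, so K_pos = K_p·G_p(0) and e_ss are unchanged.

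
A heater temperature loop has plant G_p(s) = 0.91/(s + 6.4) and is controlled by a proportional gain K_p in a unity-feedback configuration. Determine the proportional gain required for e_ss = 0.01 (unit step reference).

The loop is type 0, so e_ss(step) = 1/(1 + K_pos) with K_pos = K_p·G_p(0).
G_p(0) = 0.1422. Require 1/(1 + K_p·0.1422) = 0.01, so 1 + 0.1422·K_p = 100.
K_p = (100 − 1)/0.1422 = 696.

K_p = 696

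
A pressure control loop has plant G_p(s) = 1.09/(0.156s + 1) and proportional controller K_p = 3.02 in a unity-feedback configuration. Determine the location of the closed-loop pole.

s = -27.51

Closed loop: T(s) = K_p·G_p/(1+K_p·G_p) = 3.292/(0.156s + 1 + 3.292), with pole at s = −(1 + 3.292)/0.156 = −27.51.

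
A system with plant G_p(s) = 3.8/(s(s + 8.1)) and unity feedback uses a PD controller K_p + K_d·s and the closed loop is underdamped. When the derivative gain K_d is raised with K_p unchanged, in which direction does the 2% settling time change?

decrease

Characteristic equation s² + (8.1 + 3.8K_d)s + 3.8K_p = 0: raising K_d increases ζω_n = (8.1+3.8K_d)/2 while the loop stays underdamped, so T_s ≈ 4/(ζω_n) decreases.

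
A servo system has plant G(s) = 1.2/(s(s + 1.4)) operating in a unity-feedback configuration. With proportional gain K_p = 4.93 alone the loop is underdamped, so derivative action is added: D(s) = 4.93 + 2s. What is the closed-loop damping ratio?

ζ = 0.781

Forward path: (4.93 + 2s)·1.2/(s(s+1.4)). The closed-loop characteristic equation is s² + (1.4 + 1.2·2)s + 1.2·4.93 = 0.
That is s² + 3.8s + 5.916 = 0, so ω_n = 2.432 rad/s and ζ = 3.8/(2·2.432) = 0.7812.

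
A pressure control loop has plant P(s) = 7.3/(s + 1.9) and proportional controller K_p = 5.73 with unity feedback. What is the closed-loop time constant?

Closed-loop transfer function: T(s) = K_p·P(s)/(1 + K_p·P(s)) = 41.83/(s + 1.9 + 41.83) = 41.83/(s + 43.73).
Time constant τ = 1/43.73 = 0.0229 s.

τ = 0.0229 s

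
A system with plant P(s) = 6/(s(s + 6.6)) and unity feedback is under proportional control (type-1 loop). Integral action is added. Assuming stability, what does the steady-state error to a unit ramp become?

0

The integrator raises the loop to type 2, so K_v → ∞ and e_ss to a ramp is zero.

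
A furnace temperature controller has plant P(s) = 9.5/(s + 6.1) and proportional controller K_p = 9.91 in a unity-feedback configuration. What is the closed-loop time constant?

τ = 0.00998 s

Closed-loop transfer function: T(s) = K_p·P(s)/(1 + K_p·P(s)) = 94.14/(s + 6.1 + 94.14) = 94.14/(s + 100.2).
Time constant τ = 1/100.2 = 0.00998 s.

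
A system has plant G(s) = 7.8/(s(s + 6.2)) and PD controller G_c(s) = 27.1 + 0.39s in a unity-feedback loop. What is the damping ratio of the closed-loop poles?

ζ = 0.318

Forward path: (27.1 + 0.39s)·7.8/(s(s+6.2)). The closed-loop characteristic equation is s² + (6.2 + 7.8·0.39)s + 7.8·27.1 = 0.
That is s² + 9.242s + 211.4 = 0, so ω_n = 14.54 rad/s and ζ = 9.242/(2·14.54) = 0.3178.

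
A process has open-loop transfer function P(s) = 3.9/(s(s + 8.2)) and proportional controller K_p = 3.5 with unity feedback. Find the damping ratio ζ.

ζ = 1.11

The closed-loop denominator is s(s+8.2) + 3.5·3.9 = s² + 8.2s + 13.65.
So ω_n² = 13.65 ⇒ ω_n = 3.695 rad/s, and ζ = 8.2/(2ω_n) = 1.11.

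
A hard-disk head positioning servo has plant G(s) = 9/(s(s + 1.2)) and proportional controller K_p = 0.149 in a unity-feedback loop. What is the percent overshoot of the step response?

From 1 + K_pG(s) = 0: s² + 1.2s + 1.341 = 0 ⇒ ω_n = 1.158, ζ = 0.5181.
%OS = 100·exp(−πζ/√(1−ζ²)) = 100·exp(−π·0.5181/√0.7315) = 14.9%.

14.9%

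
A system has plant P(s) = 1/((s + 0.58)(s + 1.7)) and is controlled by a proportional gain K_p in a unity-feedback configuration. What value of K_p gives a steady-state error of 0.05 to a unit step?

Steady-state error for a unit step on this type-0 loop is 1/(1 + K_p·P(0)).
P(0) = 1.014. Require 1/(1 + K_p·1.014) = 0.05, so 1 + 1.014·K_p = 20.
K_p = (20 − 1)/1.014 = 18.7.

K_p = 18.7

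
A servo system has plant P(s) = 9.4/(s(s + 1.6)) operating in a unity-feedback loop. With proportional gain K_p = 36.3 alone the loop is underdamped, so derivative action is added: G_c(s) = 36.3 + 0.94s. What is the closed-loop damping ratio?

ζ = 0.282

Forward path: (36.3 + 0.94s)·9.4/(s(s+1.6)). The closed-loop characteristic equation is s² + (1.6 + 9.4·0.94)s + 9.4·36.3 = 0.
That is s² + 10.44s + 341.2 = 0, so ω_n = 18.47 rad/s and ζ = 10.44/(2·18.47) = 0.2825.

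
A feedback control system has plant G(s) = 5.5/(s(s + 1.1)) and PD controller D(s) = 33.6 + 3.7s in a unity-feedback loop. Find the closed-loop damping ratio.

Forward path: (33.6 + 3.7s)·5.5/(s(s+1.1)). The closed-loop characteristic equation is s² + (1.1 + 5.5·3.7)s + 5.5·33.6 = 0.
That is s² + 21.45s + 184.8 = 0, so ω_n = 13.59 rad/s and ζ = 21.45/(2·13.59) = 0.7889.

ζ = 0.789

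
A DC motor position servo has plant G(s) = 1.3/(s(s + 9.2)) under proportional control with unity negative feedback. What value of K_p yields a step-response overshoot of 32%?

K_p = 140

From %OS = 100·exp(−πζ/√(1−ζ²)) = 32%, ζ = −ln(0.32)/√(π²+ln²(0.32)) = 0.341.
Characteristic equation s² + 9.2s + 1.3K_p = 0 gives ζ = 9.2/(2√(1.3K_p)).
Setting ζ = 0.341: √(1.3K_p) = 9.2/(2·0.341) = 13.49, so K_p = 182/1.3 = 140.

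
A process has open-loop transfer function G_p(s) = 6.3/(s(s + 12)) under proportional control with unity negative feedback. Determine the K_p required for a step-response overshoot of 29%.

K_p = 42.5

From %OS = 100·exp(−πζ/√(1−ζ²)) = 29%, ζ = −ln(0.29)/√(π²+ln²(0.29)) = 0.3666.
Characteristic equation s² + 12s + 6.3K_p = 0 gives ζ = 12/(2√(6.3K_p)).
Setting ζ = 0.3666: √(6.3K_p) = 12/(2·0.3666) = 16.37, so K_p = 267.9/6.3 = 42.5.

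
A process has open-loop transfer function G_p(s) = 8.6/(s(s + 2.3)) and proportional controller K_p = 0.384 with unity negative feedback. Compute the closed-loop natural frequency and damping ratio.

With unity feedback the closed-loop characteristic equation is s² + 2.3s + 0.384·8.6 = s² + 2.3s + 3.302 = 0.
Matching s² + 2ζω_n s + ω_n²: ω_n = √3.302 = 1.817 rad/s and 2ζω_n = 2.3, so ζ = 2.3/(2·1.817) = 0.633.

ω_n = 1.82 rad/s, ζ = 0.633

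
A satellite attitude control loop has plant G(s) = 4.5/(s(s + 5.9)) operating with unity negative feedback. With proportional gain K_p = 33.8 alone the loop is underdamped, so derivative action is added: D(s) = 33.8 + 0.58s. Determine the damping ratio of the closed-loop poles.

Forward path: (33.8 + 0.58s)·4.5/(s(s+5.9)). The closed-loop characteristic equation is s² + (5.9 + 4.5·0.58)s + 4.5·33.8 = 0.
That is s² + 8.51s + 152.1 = 0, so ω_n = 12.33 rad/s and ζ = 8.51/(2·12.33) = 0.345.

ζ = 0.345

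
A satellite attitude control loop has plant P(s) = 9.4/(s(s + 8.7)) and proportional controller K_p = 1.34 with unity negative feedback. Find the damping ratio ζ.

ζ = 1.23

With unity feedback the closed-loop characteristic equation is s² + 8.7s + 1.34·9.4 = s² + 8.7s + 12.6 = 0.
So ω_n² = 12.6 ⇒ ω_n = 3.549 rad/s, and ζ = 8.7/(2ω_n) = 1.23.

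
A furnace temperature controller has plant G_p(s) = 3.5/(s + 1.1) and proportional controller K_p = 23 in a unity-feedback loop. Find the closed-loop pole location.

s = -81.6

Closed-loop transfer function: T(s) = K_p·G_p(s)/(1 + K_p·G_p(s)) = 80.5/(s + 1.1 + 80.5) = 80.5/(s + 81.6).
The closed-loop pole is at s = −81.6.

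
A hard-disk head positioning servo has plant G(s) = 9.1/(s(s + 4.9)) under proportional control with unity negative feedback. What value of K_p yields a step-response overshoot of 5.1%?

K_p = 1.39

From %OS = 100·exp(−πζ/√(1−ζ²)) = 5.1%, ζ = −ln(0.051)/√(π²+ln²(0.051)) = 0.6877.
Characteristic equation s² + 4.9s + 9.1K_p = 0 gives ζ = 4.9/(2√(9.1K_p)).
Setting ζ = 0.6877: √(9.1K_p) = 4.9/(2·0.6877) = 3.563, so K_p = 12.69/9.1 = 1.39.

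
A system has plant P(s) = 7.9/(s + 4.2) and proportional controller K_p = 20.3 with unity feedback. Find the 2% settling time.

Closed-loop transfer function: T(s) = K_p·P(s)/(1 + K_p·P(s)) = 160.4/(s + 4.2 + 160.4) = 160.4/(s + 164.6).
Time constant τ = 1/164.6 = 0.006076 s, so the 2% settling time is about 4τ = 0.0243 s.

T_s ≈ 0.0243 s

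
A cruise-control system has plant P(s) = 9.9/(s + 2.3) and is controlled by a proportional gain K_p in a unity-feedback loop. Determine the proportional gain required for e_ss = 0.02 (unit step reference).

K_p = 11.4

Steady-state error for a unit step on this type-0 loop is 1/(1 + K_p·P(0)).
P(0) = 4.304. Require 1/(1 + K_p·4.304) = 0.02, so 1 + 4.304·K_p = 50.
K_p = (50 − 1)/4.304 = 11.4.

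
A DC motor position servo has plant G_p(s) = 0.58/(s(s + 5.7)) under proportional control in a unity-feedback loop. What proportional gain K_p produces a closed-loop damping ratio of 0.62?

Closed-loop characteristic equation: s² + 5.7s + K_p·0.58 = 0.
So ω_n = √(0.58K_p) and 2ζω_n = 5.7, giving ζ = 5.7/(2√(0.58K_p)).
Setting ζ = 0.62: √(0.58K_p) = 5.7/(2·0.62) = 4.597, so K_p = 21.13/0.58 = 36.4.

K_p = 36.4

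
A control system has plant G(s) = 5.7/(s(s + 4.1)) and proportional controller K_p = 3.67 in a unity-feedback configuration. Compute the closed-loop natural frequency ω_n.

ω_n = 4.57 rad/s

1 + K_p·G(s) = 0 gives s² + 4.1s + 20.92 = 0.
Matching s² + 2ζω_n s + ω_n²: ω_n = √20.92 = 4.574 rad/s and 2ζω_n = 4.1, so ζ = 4.1/(2·4.574) = 0.448.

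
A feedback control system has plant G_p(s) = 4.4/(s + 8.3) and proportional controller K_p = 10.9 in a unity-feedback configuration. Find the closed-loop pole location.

Closed-loop transfer function: T(s) = K_p·G_p(s)/(1 + K_p·G_p(s)) = 47.96/(s + 8.3 + 47.96) = 47.96/(s + 56.26).
The closed-loop pole is at s = −56.26.

s = -56.26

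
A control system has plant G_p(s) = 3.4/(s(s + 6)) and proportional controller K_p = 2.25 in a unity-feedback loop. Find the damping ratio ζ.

ζ = 1.08

1 + K_p·G_p(s) = 0 gives s² + 6s + 7.65 = 0.
Matching s² + 2ζω_n s + ω_n²: ω_n = √7.65 = 2.766 rad/s and 2ζω_n = 6, so ζ = 6/(2·2.766) = 1.08.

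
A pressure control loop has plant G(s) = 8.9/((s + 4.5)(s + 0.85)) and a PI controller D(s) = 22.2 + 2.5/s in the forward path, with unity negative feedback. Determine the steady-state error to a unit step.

0

The open loop D(s)G(s) has a pole at the origin (type 1), so the static position error constant is infinite and e_ss = 1/(1+∞) = 0.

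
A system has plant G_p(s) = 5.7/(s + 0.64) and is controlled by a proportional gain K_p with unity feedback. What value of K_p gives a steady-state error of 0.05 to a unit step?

K_p = 2.13

The loop is type 0, so e_ss(step) = 1/(1 + K_pos) with K_pos = K_p·G_p(0).
G_p(0) = 8.906. Require 1/(1 + K_p·8.906) = 0.05, so 1 + 8.906·K_p = 20.
K_p = (20 − 1)/8.906 = 2.13.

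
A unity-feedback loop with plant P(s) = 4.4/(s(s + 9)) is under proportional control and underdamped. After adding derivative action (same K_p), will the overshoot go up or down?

With PD the characteristic equation becomes s² + (a + K·K_d)s + K·K_p = 0; the damping term grows, ζ rises, overshoot falls.

decrease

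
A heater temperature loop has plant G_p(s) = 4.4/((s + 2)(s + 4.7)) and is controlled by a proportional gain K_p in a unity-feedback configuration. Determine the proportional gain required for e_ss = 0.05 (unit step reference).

K_p = 40.6

Steady-state error for a unit step on this type-0 loop is 1/(1 + K_p·G_p(0)).
G_p(0) = 0.4681. Require 1/(1 + K_p·0.4681) = 0.05, so 1 + 0.4681·K_p = 20.
K_p = (20 − 1)/0.4681 = 40.6.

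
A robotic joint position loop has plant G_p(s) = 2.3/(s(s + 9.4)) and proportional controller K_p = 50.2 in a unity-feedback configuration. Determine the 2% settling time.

Closed-loop characteristic equation: s² + 9.4s + 115.5 = 0, so ω_n = 10.75 rad/s and ζ = 9.4/(2·10.75) = 0.4374.
2% settling time T_s ≈ 4/(ζω_n) = 4/4.7 = 0.851 s.

T_s ≈ 0.851 s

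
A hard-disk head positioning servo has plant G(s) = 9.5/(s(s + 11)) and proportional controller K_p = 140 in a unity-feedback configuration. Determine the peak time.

From 1 + K_pG(s) = 0: s² + 11s + 1330 = 0 ⇒ ω_n = 36.47, ζ = 0.1508.
Damped frequency ω_d = ω_n√(1−ζ²) = 36.05 rad/s, so peak time T_p = π/ω_d = 0.0871 s.

T_p = 0.0871 s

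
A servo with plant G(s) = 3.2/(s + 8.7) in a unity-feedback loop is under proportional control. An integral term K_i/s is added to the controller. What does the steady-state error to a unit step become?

0

The integrator makes K_pos = lim_{s→0} C(s)G(s) infinite, so e_ss = 1/(1+K_pos) = 0.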